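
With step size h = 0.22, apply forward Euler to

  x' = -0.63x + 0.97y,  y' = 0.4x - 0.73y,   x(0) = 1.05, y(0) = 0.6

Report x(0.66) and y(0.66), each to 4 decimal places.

1.0019, 0.5857

Euler on (x,y): x_{n+1} = x_n + h·x', y_{n+1} = y_n + h·y'.
0.000000: (1.050000, 0.600000); f=(-0.079500, -0.018000) → (1.032510, 0.596040)
0.220000: (1.032510, 0.596040); f=(-0.072323, -0.022105) → (1.016599, 0.591177)
0.440000: (1.016599, 0.591177); f=(-0.067016, -0.024919) → (1.001856, 0.585695)
(x(0.66), y(0.66)) ≈ (1.0019, 0.5857)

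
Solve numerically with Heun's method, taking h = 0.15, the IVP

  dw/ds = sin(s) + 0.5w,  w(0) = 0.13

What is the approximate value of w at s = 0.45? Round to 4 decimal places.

0.2691

Heun: k1 = f(s_n, w_n); k2 = f(s_n + h, w_n + h·k1); w_{n+1} = w_n + (h/2)·(k1 + k2).
s=0.000000, w=0.130000:
  k1 = f(0.000000, 0.130000) = 0.065000
  k2 = f(0.150000, 0.139750) = 0.219313
  w ← 0.130000 + (0.15/2)·(0.065000 + 0.219313) = 0.151323
s=0.150000, w=0.151323:
  k1 = f(0.150000, 0.151323) = 0.225100
  k2 = f(0.300000, 0.185088) = 0.388064
  w ← 0.151323 + (0.15/2)·(0.225100 + 0.388064) = 0.197311
s=0.300000, w=0.197311:
  k1 = f(0.300000, 0.197311) = 0.394176
  k2 = f(0.450000, 0.256437) = 0.563184
  w ← 0.197311 + (0.15/2)·(0.394176 + 0.563184) = 0.269113
w(0.45) ≈ 0.2691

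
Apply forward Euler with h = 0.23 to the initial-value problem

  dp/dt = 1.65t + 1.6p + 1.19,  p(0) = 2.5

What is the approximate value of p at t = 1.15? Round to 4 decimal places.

16.0547

Euler: p_{n+1} = p_n + h·f(t_n, p_n).
t=0.000000, p=2.500000: f=5.190000 → p ← 2.500000 + 0.23·5.190000 = 3.693700
t=0.230000, p=3.693700: f=7.479420 → p ← 3.693700 + 0.23·7.479420 = 5.413967
t=0.460000, p=5.413967: f=10.611347 → p ← 5.413967 + 0.23·10.611347 = 7.854576
t=0.690000, p=7.854576: f=14.895822 → p ← 7.854576 + 0.23·14.895822 = 11.280615
t=0.920000, p=11.280615: f=20.756985 → p ← 11.280615 + 0.23·20.756985 = 16.054722
p(1.15) ≈ 16.0547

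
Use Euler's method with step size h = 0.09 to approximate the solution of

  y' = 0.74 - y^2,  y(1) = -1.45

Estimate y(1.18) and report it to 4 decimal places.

Euler: y_{n+1} = y_n + h·f(x_n, y_n).
x=1.000000, y=-1.450000: f=-1.362500 → y ← -1.450000 + 0.09·(-1.362500) = -1.572625
x=1.090000, y=-1.572625: f=-1.733149 → y ← -1.572625 + 0.09·(-1.733149) = -1.728608
y(1.18) ≈ -1.7286

-1.7286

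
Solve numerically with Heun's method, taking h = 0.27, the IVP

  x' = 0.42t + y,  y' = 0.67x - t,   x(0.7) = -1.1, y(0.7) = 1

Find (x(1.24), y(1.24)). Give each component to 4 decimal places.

Heun on (x,y): k1 = f(t_n, state_n); k2 = f(t_n + h, state_n + h·k1); state_{n+1} = state_n + (h/2)·(k1 + k2).
0.700000: (-1.100000, 1.000000)
  k1 = (1.294000, -1.437000)
  predictor → (-0.750620, 0.612010)
  k2 = (1.019410, -1.472915)
  → (-0.787690, 0.607161)
0.970000: (-0.787690, 0.607161)
  k1 = (1.014561, -1.497752)
  predictor → (-0.513758, 0.202768)
  k2 = (0.723568, -1.584218)
  → (-0.553042, 0.191095)
(x(1.24), y(1.24)) ≈ (-0.5530, 0.1911)

-0.5530, 0.1911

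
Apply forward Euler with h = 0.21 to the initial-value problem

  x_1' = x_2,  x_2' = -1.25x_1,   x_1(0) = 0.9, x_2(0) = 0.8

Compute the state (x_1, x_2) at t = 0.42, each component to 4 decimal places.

Euler on (x_1,x_2): x_1_{n+1} = x_1_n + h·x_1', x_2_{n+1} = x_2_n + h·x_2'.
0.000000: (0.900000, 0.800000); f=(0.800000, -1.125000) → (1.068000, 0.563750)
0.210000: (1.068000, 0.563750); f=(0.563750, -1.335000) → (1.186388, 0.283400)
(x_1(0.42), x_2(0.42)) ≈ (1.1864, 0.2834)

1.1864, 0.2834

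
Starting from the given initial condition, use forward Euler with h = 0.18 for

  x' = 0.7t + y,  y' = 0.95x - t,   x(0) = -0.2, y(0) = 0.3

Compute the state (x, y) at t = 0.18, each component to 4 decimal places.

-0.1460, 0.2658

Euler on (x,y): x_{n+1} = x_n + h·x', y_{n+1} = y_n + h·y'.
0.000000: (-0.200000, 0.300000); f=(0.300000, -0.190000) → (-0.146000, 0.265800)
(x(0.18), y(0.18)) ≈ (-0.1460, 0.2658)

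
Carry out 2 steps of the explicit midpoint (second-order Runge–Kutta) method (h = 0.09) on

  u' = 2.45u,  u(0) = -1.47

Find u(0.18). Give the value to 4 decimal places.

Midpoint: k1 = f(s_n, u_n); k2 = f(s_n + h/2, u_n + (h/2)·k1); u_{n+1} = u_n + h·k2.
s=0.000000, u=-1.470000:
  k1 = f(0.000000, -1.470000) = -3.601500
  k2 = f(0.045000, -1.632068) = -3.998565
  u ← -1.470000 + 0.09·(-3.998565) = -1.829871
s=0.090000, u=-1.829871:
  k1 = f(0.090000, -1.829871) = -4.483184
  k2 = f(0.135000, -2.031614) = -4.977455
  u ← -1.829871 + 0.09·(-4.977455) = -2.277842
u(0.18) ≈ -2.2778

-2.2778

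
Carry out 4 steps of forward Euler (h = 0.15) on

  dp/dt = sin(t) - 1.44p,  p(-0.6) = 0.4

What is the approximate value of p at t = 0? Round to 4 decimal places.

0.0130

Euler: p_{n+1} = p_n + h·f(t_n, p_n).
t=-0.600000, p=0.400000: f=-1.140642 → p ← 0.400000 + 0.15·(-1.140642) = 0.228904
t=-0.450000, p=0.228904: f=-0.764587 → p ← 0.228904 + 0.15·(-0.764587) = 0.114216
t=-0.300000, p=0.114216: f=-0.459991 → p ← 0.114216 + 0.15·(-0.459991) = 0.045217
t=-0.150000, p=0.045217: f=-0.214551 → p ← 0.045217 + 0.15·(-0.214551) = 0.013034
p(0) ≈ 0.0130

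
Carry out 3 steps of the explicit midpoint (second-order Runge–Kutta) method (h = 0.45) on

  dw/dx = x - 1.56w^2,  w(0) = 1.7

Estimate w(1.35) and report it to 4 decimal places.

Midpoint: k1 = f(x_n, w_n); k2 = f(x_n + h/2, w_n + (h/2)·k1); w_{n+1} = w_n + h·k2.
x=0.000000, w=1.700000:
  k1 = f(0.000000, 1.700000) = -4.508400
  k2 = f(0.225000, 0.685610) = -0.508295
  w ← 1.700000 + 0.45·(-0.508295) = 1.471267
x=0.450000, w=1.471267:
  k1 = f(0.450000, 1.471267) = -2.926818
  k2 = f(0.675000, 0.812733) = -0.355435
  w ← 1.471267 + 0.45·(-0.355435) = 1.311322
x=0.900000, w=1.311322:
  k1 = f(0.900000, 1.311322) = -1.782520
  k2 = f(1.125000, 0.910255) = -0.167559
  w ← 1.311322 + 0.45·(-0.167559) = 1.235920
w(1.35) ≈ 1.2359

1.2359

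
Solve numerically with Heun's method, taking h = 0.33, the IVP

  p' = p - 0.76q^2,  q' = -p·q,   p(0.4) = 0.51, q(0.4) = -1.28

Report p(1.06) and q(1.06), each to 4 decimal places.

Heun on (p,q): k1 = f(s_n, state_n); k2 = f(s_n + h, state_n + h·k1); state_{n+1} = state_n + (h/2)·(k1 + k2).
0.400000: (0.510000, -1.280000)
  k1 = (-0.735184, 0.652800)
  predictor → (0.267389, -1.064576)
  k2 = (-0.593935, 0.284656)
  → (0.290695, -1.125320)
0.730000: (0.290695, -1.125320)
  k1 = (-0.671727, 0.327125)
  predictor → (0.069026, -1.017368)
  k2 = (-0.717604, 0.070224)
  → (0.061456, -1.059757)
(p(1.06), q(1.06)) ≈ (0.0615, -1.0598)

0.0615, -1.0598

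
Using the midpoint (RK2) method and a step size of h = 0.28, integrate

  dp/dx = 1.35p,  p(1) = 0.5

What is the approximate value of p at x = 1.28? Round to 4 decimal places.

Midpoint: k1 = f(x_n, p_n); k2 = f(x_n + h/2, p_n + (h/2)·k1); p_{n+1} = p_n + h·k2.
x=1.000000, p=0.500000:
  k1 = f(1.000000, 0.500000) = 0.675000
  k2 = f(1.140000, 0.594500) = 0.802575
  p ← 0.500000 + 0.28·0.802575 = 0.724721
p(1.28) ≈ 0.7247

0.7247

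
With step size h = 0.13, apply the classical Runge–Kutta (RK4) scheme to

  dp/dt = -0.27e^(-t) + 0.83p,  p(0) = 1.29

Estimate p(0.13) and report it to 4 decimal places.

RK4: k1 = f(t_n, p_n); k2 = f(t_n + h/2, p_n + (h/2)·k1); k3 = f(t_n + h/2, p_n + (h/2)·k2); k4 = f(t_n + h, p_n + h·k3); p_{n+1} = p_n + (h/6)·(k1 + 2k2 + 2k3 + k4).
t=0.000000, p=1.290000:
  k1 = f(0.000000, 1.290000) = 0.800700
  k2 = f(0.065000, 1.342046) = 0.860890
  k3 = f(0.065000, 1.345958) = 0.864137
  k4 = f(0.130000, 1.402338) = 0.926855
  p ← 1.290000 + (0.13/6)·(k1 + 2k2 + 2k3 + k4) = 1.402181
p(0.13) ≈ 1.4022

1.4022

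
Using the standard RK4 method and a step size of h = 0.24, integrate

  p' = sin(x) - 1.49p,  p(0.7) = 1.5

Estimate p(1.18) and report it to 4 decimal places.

RK4: k1 = f(x_n, p_n); k2 = f(x_n + h/2, p_n + (h/2)·k1); k3 = f(x_n + h/2, p_n + (h/2)·k2); k4 = f(x_n + h, p_n + h·k3); p_{n+1} = p_n + (h/6)·(k1 + 2k2 + 2k3 + k4).
x=0.700000, p=1.500000:
  k1 = f(0.700000, 1.500000) = -1.590782
  k2 = f(0.820000, 1.309106) = -1.219422
  k3 = f(0.820000, 1.353669) = -1.285821
  k4 = f(0.940000, 1.191403) = -0.967632
  p ← 1.500000 + (0.24/6)·(k1 + 2k2 + 2k3 + k4) = 1.197244
x=0.940000, p=1.197244:
  k1 = f(0.940000, 1.197244) = -0.976335
  k2 = f(1.060000, 1.080084) = -0.736969
  k3 = f(1.060000, 1.108808) = -0.779768
  k4 = f(1.180000, 1.010100) = -0.580442
  p ← 1.197244 + (0.24/6)·(k1 + 2k2 + 2k3 + k4) = 1.013634
p(1.18) ≈ 1.0136

1.0136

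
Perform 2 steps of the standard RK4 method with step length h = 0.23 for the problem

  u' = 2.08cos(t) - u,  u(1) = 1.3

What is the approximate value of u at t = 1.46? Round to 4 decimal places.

1.0621

RK4: k1 = f(t_n, u_n); k2 = f(t_n + h/2, u_n + (h/2)·k1); k3 = f(t_n + h/2, u_n + (h/2)·k2); k4 = f(t_n + h, u_n + h·k3); u_{n+1} = u_n + (h/6)·(k1 + 2k2 + 2k3 + k4).
t=1.000000, u=1.300000:
  k1 = f(1.000000, 1.300000) = -0.176171
  k2 = f(1.115000, 1.279740) = -0.364171
  k3 = f(1.115000, 1.258120) = -0.342551
  k4 = f(1.230000, 1.221213) = -0.525999
  u ← 1.300000 + (0.23/6)·(k1 + 2k2 + 2k3 + k4) = 1.218901
t=1.230000, u=1.218901:
  k1 = f(1.230000, 1.218901) = -0.523687
  k2 = f(1.345000, 1.158677) = -0.693002
  k3 = f(1.345000, 1.139206) = -0.673531
  k4 = f(1.460000, 1.063989) = -0.834004
  u ← 1.218901 + (0.23/6)·(k1 + 2k2 + 2k3 + k4) = 1.062089
u(1.46) ≈ 1.0621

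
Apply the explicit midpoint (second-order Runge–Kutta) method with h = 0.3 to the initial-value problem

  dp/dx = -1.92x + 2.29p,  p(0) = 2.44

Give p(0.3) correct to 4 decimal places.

Midpoint: k1 = f(x_n, p_n); k2 = f(x_n + h/2, p_n + (h/2)·k1); p_{n+1} = p_n + h·k2.
x=0.000000, p=2.440000:
  k1 = f(0.000000, 2.440000) = 5.587600
  k2 = f(0.150000, 3.278140) = 7.218941
  p ← 2.440000 + 0.3·7.218941 = 4.605682
p(0.3) ≈ 4.6057

4.6057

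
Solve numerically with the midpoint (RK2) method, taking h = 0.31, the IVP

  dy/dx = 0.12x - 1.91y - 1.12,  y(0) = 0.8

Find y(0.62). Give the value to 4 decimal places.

-0.0976

Midpoint: k1 = f(x_n, y_n); k2 = f(x_n + h/2, y_n + (h/2)·k1); y_{n+1} = y_n + h·k2.
x=0.000000, y=0.800000:
  k1 = f(0.000000, 0.800000) = -2.648000
  k2 = f(0.155000, 0.389560) = -1.845460
  y ← 0.800000 + 0.31·(-1.845460) = 0.227908
x=0.310000, y=0.227908:
  k1 = f(0.310000, 0.227908) = -1.518103
  k2 = f(0.465000, -0.007398) = -1.050069
  y ← 0.227908 + 0.31·(-1.050069) = -0.097614
y(0.62) ≈ -0.0976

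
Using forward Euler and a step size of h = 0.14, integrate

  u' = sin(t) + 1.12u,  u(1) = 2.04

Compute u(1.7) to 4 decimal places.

5.1134

Euler: u_{n+1} = u_n + h·f(t_n, u_n).
t=1.000000, u=2.040000: f=3.126271 → u ← 2.040000 + 0.14·3.126271 = 2.477678
t=1.140000, u=2.477678: f=3.683633 → u ← 2.477678 + 0.14·3.683633 = 2.993387
t=1.280000, u=2.993387: f=4.310609 → u ← 2.993387 + 0.14·4.310609 = 3.596872
t=1.420000, u=3.596872: f=5.017148 → u ← 3.596872 + 0.14·5.017148 = 4.299272
t=1.560000, u=4.299272: f=5.815127 → u ← 4.299272 + 0.14·5.815127 = 5.113390
u(1.7) ≈ 5.1134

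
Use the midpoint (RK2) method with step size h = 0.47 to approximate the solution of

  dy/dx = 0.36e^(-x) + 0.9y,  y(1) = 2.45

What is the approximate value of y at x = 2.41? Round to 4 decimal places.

8.7026

Midpoint: k1 = f(x_n, y_n); k2 = f(x_n + h/2, y_n + (h/2)·k1); y_{n+1} = y_n + h·k2.
x=1.000000, y=2.450000:
  k1 = f(1.000000, 2.450000) = 2.337437
  k2 = f(1.235000, 2.999298) = 2.804068
  y ← 2.450000 + 0.47·2.804068 = 3.767912
x=1.470000, y=3.767912:
  k1 = f(1.470000, 3.767912) = 3.473894
  k2 = f(1.705000, 4.584277) = 4.191288
  y ← 3.767912 + 0.47·4.191288 = 5.737817
x=1.940000, y=5.737817:
  k1 = f(1.940000, 5.737817) = 5.215769
  k2 = f(2.175000, 6.963523) = 6.308070
  y ← 5.737817 + 0.47·6.308070 = 8.702610
y(2.41) ≈ 8.7026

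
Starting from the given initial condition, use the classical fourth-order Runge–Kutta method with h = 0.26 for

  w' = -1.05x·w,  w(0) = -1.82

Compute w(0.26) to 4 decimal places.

RK4: k1 = f(x_n, w_n); k2 = f(x_n + h/2, w_n + (h/2)·k1); k3 = f(x_n + h/2, w_n + (h/2)·k2); k4 = f(x_n + h, w_n + h·k3); w_{n+1} = w_n + (h/6)·(k1 + 2k2 + 2k3 + k4).
x=0.000000, w=-1.820000:
  k1 = f(0.000000, -1.820000) = 0.000000
  k2 = f(0.130000, -1.820000) = 0.248430
  k3 = f(0.130000, -1.787704) = 0.244022
  k4 = f(0.260000, -1.756554) = 0.479539
  w ← -1.820000 + (0.26/6)·(k1 + 2k2 + 2k3 + k4) = -1.756541
w(0.26) ≈ -1.7565

-1.7565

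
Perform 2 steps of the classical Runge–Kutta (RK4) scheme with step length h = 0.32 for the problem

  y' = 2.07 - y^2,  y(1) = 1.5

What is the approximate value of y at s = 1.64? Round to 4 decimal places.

1.4485

RK4: k1 = f(s_n, y_n); k2 = f(s_n + h/2, y_n + (h/2)·k1); k3 = f(s_n + h/2, y_n + (h/2)·k2); k4 = f(s_n + h, y_n + h·k3); y_{n+1} = y_n + (h/6)·(k1 + 2k2 + 2k3 + k4).
s=1.000000, y=1.500000:
  k1 = f(1.000000, 1.500000) = -0.180000
  k2 = f(1.160000, 1.471200) = -0.094429
  k3 = f(1.160000, 1.484891) = -0.134902
  k4 = f(1.320000, 1.456831) = -0.052357
  y ← 1.500000 + (0.32/6)·(k1 + 2k2 + 2k3 + k4) = 1.463146
s=1.320000, y=1.463146:
  k1 = f(1.320000, 1.463146) = -0.070795
  k2 = f(1.480000, 1.451818) = -0.037777
  k3 = f(1.480000, 1.457101) = -0.053144
  k4 = f(1.640000, 1.446139) = -0.021319
  y ← 1.463146 + (0.32/6)·(k1 + 2k2 + 2k3 + k4) = 1.448535
y(1.64) ≈ 1.4485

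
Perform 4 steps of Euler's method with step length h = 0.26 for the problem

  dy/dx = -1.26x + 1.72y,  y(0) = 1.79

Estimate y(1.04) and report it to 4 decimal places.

Euler: y_{n+1} = y_n + h·f(x_n, y_n).
x=0.000000, y=1.790000: f=3.078800 → y ← 1.790000 + 0.26·3.078800 = 2.590488
x=0.260000, y=2.590488: f=4.128039 → y ← 2.590488 + 0.26·4.128039 = 3.663778
x=0.520000, y=3.663778: f=5.646499 → y ← 3.663778 + 0.26·5.646499 = 5.131868
x=0.780000, y=5.131868: f=7.844013 → y ← 5.131868 + 0.26·7.844013 = 7.171311
y(1.04) ≈ 7.1713

7.1713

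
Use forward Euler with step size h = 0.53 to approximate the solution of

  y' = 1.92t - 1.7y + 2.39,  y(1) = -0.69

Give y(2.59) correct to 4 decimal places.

Euler: y_{n+1} = y_n + h·f(t_n, y_n).
t=1.000000, y=-0.690000: f=5.483000 → y ← -0.690000 + 0.53·5.483000 = 2.215990
t=1.530000, y=2.215990: f=1.560417 → y ← 2.215990 + 0.53·1.560417 = 3.043011
t=2.060000, y=3.043011: f=1.172081 → y ← 3.043011 + 0.53·1.172081 = 3.664214
y(2.59) ≈ 3.6642

3.6642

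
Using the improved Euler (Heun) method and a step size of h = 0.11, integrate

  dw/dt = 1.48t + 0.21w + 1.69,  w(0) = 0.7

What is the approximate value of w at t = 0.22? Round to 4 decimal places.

1.1498

Heun: k1 = f(t_n, w_n); k2 = f(t_n + h, w_n + h·k1); w_{n+1} = w_n + (h/2)·(k1 + k2).
t=0.000000, w=0.700000:
  k1 = f(0.000000, 0.700000) = 1.837000
  k2 = f(0.110000, 0.902070) = 2.042235
  w ← 0.700000 + (0.11/2)·(1.837000 + 2.042235) = 0.913358
t=0.110000, w=0.913358:
  k1 = f(0.110000, 0.913358) = 2.044605
  k2 = f(0.220000, 1.138264) = 2.254636
  w ← 0.913358 + (0.11/2)·(2.044605 + 2.254636) = 1.149816
w(0.22) ≈ 1.1498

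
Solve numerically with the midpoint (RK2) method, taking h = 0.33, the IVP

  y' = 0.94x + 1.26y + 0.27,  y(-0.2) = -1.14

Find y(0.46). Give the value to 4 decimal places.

-2.2392

Midpoint: k1 = f(x_n, y_n); k2 = f(x_n + h/2, y_n + (h/2)·k1); y_{n+1} = y_n + h·k2.
x=-0.200000, y=-1.140000:
  k1 = f(-0.200000, -1.140000) = -1.354400
  k2 = f(-0.035000, -1.363476) = -1.480880
  y ← -1.140000 + 0.33·(-1.480880) = -1.628690
x=0.130000, y=-1.628690:
  k1 = f(0.130000, -1.628690) = -1.659950
  k2 = f(0.295000, -1.902582) = -1.849953
  y ← -1.628690 + 0.33·(-1.849953) = -2.239175
y(0.46) ≈ -2.2392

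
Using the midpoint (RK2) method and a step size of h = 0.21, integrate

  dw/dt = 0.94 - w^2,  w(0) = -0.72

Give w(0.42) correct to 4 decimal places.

Midpoint: k1 = f(t_n, w_n); k2 = f(t_n + h/2, w_n + (h/2)·k1); w_{n+1} = w_n + h·k2.
t=0.000000, w=-0.720000:
  k1 = f(0.000000, -0.720000) = 0.421600
  k2 = f(0.105000, -0.675732) = 0.483386
  w ← -0.720000 + 0.21·0.483386 = -0.618489
t=0.210000, w=-0.618489:
  k1 = f(0.210000, -0.618489) = 0.557471
  k2 = f(0.315000, -0.559954) = 0.626451
  w ← -0.618489 + 0.21·0.626451 = -0.486934
w(0.42) ≈ -0.4869

-0.4869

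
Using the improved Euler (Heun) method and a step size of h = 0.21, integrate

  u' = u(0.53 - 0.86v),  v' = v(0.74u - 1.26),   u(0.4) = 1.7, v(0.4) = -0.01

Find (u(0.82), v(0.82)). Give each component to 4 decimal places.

2.1307, -0.0106

Heun on (u,v): k1 = f(t_n, state_n); k2 = f(t_n + h, state_n + h·k1); state_{n+1} = state_n + (h/2)·(k1 + k2).
0.400000: (1.700000, -0.010000)
  k1 = (0.915620, 0.000020)
  predictor → (1.892280, -0.009996)
  k2 = (1.019175, -0.001402)
  → (1.903154, -0.010145)
0.610000: (1.903154, -0.010145)
  k1 = (1.025276, -0.001505)
  predictor → (2.118461, -0.010461)
  k2 = (1.141844, -0.003218)
  → (2.130701, -0.010641)
(u(0.82), v(0.82)) ≈ (2.1307, -0.0106)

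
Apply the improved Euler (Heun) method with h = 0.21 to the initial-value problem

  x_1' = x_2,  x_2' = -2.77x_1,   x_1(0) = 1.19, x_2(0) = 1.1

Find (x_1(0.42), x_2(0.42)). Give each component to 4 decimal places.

1.3375, -0.4645

Heun on (x_1,x_2): k1 = f(x_n, state_n); k2 = f(x_n + h, state_n + h·k1); state_{n+1} = state_n + (h/2)·(k1 + k2).
0.000000: (1.190000, 1.100000)
  k1 = (1.100000, -3.296300)
  predictor → (1.421000, 0.407777)
  k2 = (0.407777, -3.936170)
  → (1.348317, 0.340591)
0.210000: (1.348317, 0.340591)
  k1 = (0.340591, -3.734837)
  predictor → (1.419841, -0.443725)
  k2 = (-0.443725, -3.932959)
  → (1.337487, -0.464528)
(x_1(0.42), x_2(0.42)) ≈ (1.3375, -0.4645)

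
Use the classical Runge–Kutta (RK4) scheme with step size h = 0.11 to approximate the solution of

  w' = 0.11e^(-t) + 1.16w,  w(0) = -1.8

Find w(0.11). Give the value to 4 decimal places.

RK4: k1 = f(t_n, w_n); k2 = f(t_n + h/2, w_n + (h/2)·k1); k3 = f(t_n + h/2, w_n + (h/2)·k2); k4 = f(t_n + h, w_n + h·k3); w_{n+1} = w_n + (h/6)·(k1 + 2k2 + 2k3 + k4).
t=0.000000, w=-1.800000:
  k1 = f(0.000000, -1.800000) = -1.978000
  k2 = f(0.055000, -1.908790) = -2.110083
  k3 = f(0.055000, -1.916055) = -2.118510
  k4 = f(0.110000, -2.033036) = -2.259780
  w ← -1.800000 + (0.11/6)·(k1 + 2k2 + 2k3 + k4) = -2.032741
w(0.11) ≈ -2.0327

-2.0327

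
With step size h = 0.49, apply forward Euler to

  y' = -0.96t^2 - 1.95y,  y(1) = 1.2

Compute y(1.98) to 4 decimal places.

Euler: y_{n+1} = y_n + h·f(t_n, y_n).
t=1.000000, y=1.200000: f=-3.300000 → y ← 1.200000 + 0.49·(-3.300000) = -0.417000
t=1.490000, y=-0.417000: f=-1.318146 → y ← -0.417000 + 0.49·(-1.318146) = -1.062892
y(1.98) ≈ -1.0629

-1.0629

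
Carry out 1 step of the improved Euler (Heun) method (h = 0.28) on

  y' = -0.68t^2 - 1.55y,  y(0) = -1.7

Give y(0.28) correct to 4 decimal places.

Heun: k1 = f(t_n, y_n); k2 = f(t_n + h, y_n + h·k1); y_{n+1} = y_n + (h/2)·(k1 + k2).
t=0.000000, y=-1.700000:
  k1 = f(0.000000, -1.700000) = 2.635000
  k2 = f(0.280000, -0.962200) = 1.438098
  y ← -1.700000 + (0.28/2)·(2.635000 + 1.438098) = -1.129766
y(0.28) ≈ -1.1298

-1.1298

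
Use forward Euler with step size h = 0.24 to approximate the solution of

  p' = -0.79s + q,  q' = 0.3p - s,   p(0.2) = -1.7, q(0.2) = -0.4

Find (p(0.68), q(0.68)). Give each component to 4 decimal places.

Euler on (p,q): p_{n+1} = p_n + h·p', q_{n+1} = q_n + h·q'.
0.200000: (-1.700000, -0.400000); f=(-0.558000, -0.710000) → (-1.833920, -0.570400)
0.440000: (-1.833920, -0.570400); f=(-0.918000, -0.990176) → (-2.054240, -0.808042)
(p(0.68), q(0.68)) ≈ (-2.0542, -0.8080)

-2.0542, -0.8080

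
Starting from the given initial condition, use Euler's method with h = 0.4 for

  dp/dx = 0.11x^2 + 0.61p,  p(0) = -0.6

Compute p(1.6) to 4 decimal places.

Euler: p_{n+1} = p_n + h·f(x_n, p_n).
x=0.000000, p=-0.600000: f=-0.366000 → p ← -0.600000 + 0.4·(-0.366000) = -0.746400
x=0.400000, p=-0.746400: f=-0.437704 → p ← -0.746400 + 0.4·(-0.437704) = -0.921482
x=0.800000, p=-0.921482: f=-0.491704 → p ← -0.921482 + 0.4·(-0.491704) = -1.118163
x=1.200000, p=-1.118163: f=-0.523679 → p ← -1.118163 + 0.4·(-0.523679) = -1.327635
p(1.6) ≈ -1.3276

-1.3276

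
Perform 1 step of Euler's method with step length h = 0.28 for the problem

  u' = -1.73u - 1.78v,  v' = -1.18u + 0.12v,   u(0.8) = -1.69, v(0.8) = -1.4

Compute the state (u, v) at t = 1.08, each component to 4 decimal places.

-0.1736, -0.8887

Euler on (u,v): u_{n+1} = u_n + h·u', v_{n+1} = v_n + h·v'.
0.800000: (-1.690000, -1.400000); f=(5.415700, 1.826200) → (-0.173604, -0.888664)
(u(1.08), v(1.08)) ≈ (-0.1736, -0.8887)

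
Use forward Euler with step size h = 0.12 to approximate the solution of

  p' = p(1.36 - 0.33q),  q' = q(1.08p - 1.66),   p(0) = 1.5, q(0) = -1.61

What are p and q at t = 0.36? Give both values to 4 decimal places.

2.7749, -1.8208

Euler on (p,q): p_{n+1} = p_n + h·p', q_{n+1} = q_n + h·q'.
0.000000: (1.500000, -1.610000); f=(2.836950, 0.064400) → (1.840434, -1.602272)
0.120000: (1.840434, -1.602272); f=(3.476119, -0.525014) → (2.257568, -1.665274)
0.240000: (2.257568, -1.665274); f=(4.310918, -1.295872) → (2.774878, -1.820778)
(p(0.36), q(0.36)) ≈ (2.7749, -1.8208)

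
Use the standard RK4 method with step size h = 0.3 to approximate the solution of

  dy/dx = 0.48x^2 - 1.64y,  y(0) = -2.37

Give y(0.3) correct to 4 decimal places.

-1.4457

RK4: k1 = f(x_n, y_n); k2 = f(x_n + h/2, y_n + (h/2)·k1); k3 = f(x_n + h/2, y_n + (h/2)·k2); k4 = f(x_n + h, y_n + h·k3); y_{n+1} = y_n + (h/6)·(k1 + 2k2 + 2k3 + k4).
x=0.000000, y=-2.370000:
  k1 = f(0.000000, -2.370000) = 3.886800
  k2 = f(0.150000, -1.786980) = 2.941447
  k3 = f(0.150000, -1.928783) = 3.174004
  k4 = f(0.300000, -1.417799) = 2.368390
  y ← -2.370000 + (0.3/6)·(k1 + 2k2 + 2k3 + k4) = -1.445695
y(0.3) ≈ -1.4457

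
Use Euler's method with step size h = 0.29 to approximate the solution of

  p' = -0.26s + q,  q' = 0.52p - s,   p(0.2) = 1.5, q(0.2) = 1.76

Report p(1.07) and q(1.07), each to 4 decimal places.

3.0640, 2.2404

Euler on (p,q): p_{n+1} = p_n + h·p', q_{n+1} = q_n + h·q'.
0.200000: (1.500000, 1.760000); f=(1.708000, 0.580000) → (1.995320, 1.928200)
0.490000: (1.995320, 1.928200); f=(1.800800, 0.547566) → (2.517552, 2.086994)
0.780000: (2.517552, 2.086994); f=(1.884194, 0.529127) → (3.063968, 2.240441)
(p(1.07), q(1.07)) ≈ (3.0640, 2.2404)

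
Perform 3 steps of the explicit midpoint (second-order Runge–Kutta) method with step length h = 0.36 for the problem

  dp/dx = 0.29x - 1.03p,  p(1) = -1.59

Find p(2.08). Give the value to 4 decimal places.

-0.2311

Midpoint: k1 = f(x_n, p_n); k2 = f(x_n + h/2, p_n + (h/2)·k1); p_{n+1} = p_n + h·k2.
x=1.000000, p=-1.590000:
  k1 = f(1.000000, -1.590000) = 1.927700
  k2 = f(1.180000, -1.243014) = 1.622504
  p ← -1.590000 + 0.36·1.622504 = -1.005898
x=1.360000, p=-1.005898:
  k1 = f(1.360000, -1.005898) = 1.430475
  k2 = f(1.540000, -0.748413) = 1.217465
  p ← -1.005898 + 0.36·1.217465 = -0.567611
x=1.720000, p=-0.567611:
  k1 = f(1.720000, -0.567611) = 1.083439
  k2 = f(1.900000, -0.372592) = 0.934770
  p ← -0.567611 + 0.36·0.934770 = -0.231094
p(2.08) ≈ -0.2311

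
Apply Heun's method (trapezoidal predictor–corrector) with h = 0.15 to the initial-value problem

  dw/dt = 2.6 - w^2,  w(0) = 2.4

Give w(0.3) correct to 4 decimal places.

1.8967

Heun: k1 = f(t_n, w_n); k2 = f(t_n + h, w_n + h·k1); w_{n+1} = w_n + (h/2)·(k1 + k2).
t=0.000000, w=2.400000:
  k1 = f(0.000000, 2.400000) = -3.160000
  k2 = f(0.150000, 1.926000) = -1.109476
  w ← 2.400000 + (0.15/2)·(-3.160000 + (-1.109476)) = 2.079789
t=0.150000, w=2.079789:
  k1 = f(0.150000, 2.079789) = -1.725524
  k2 = f(0.300000, 1.820961) = -0.715898
  w ← 2.079789 + (0.15/2)·(-1.725524 + (-0.715898)) = 1.896683
w(0.3) ≈ 1.8967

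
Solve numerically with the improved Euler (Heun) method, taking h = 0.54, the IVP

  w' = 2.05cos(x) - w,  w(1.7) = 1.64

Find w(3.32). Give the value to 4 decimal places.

-0.9656

Heun: k1 = f(x_n, w_n); k2 = f(x_n + h, w_n + h·k1); w_{n+1} = w_n + (h/2)·(k1 + k2).
x=1.700000, w=1.640000:
  k1 = f(1.700000, 1.640000) = -1.904131
  k2 = f(2.240000, 0.611769) = -1.883510
  w ← 1.640000 + (0.54/2)·(-1.904131 + (-1.883510)) = 0.617337
x=2.240000, w=0.617337:
  k1 = f(2.240000, 0.617337) = -1.889078
  k2 = f(2.780000, -0.402765) = -1.514671
  w ← 0.617337 + (0.54/2)·(-1.889078 + (-1.514671)) = -0.301675
x=2.780000, w=-0.301675:
  k1 = f(2.780000, -0.301675) = -1.615761
  k2 = f(3.320000, -1.174186) = -0.843275
  w ← -0.301675 + (0.54/2)·(-1.615761 + (-0.843275)) = -0.965615
w(3.32) ≈ -0.9656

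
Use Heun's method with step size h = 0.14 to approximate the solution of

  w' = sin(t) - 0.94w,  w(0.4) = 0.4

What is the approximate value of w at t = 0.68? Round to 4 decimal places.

0.4353

Heun: k1 = f(t_n, w_n); k2 = f(t_n + h, w_n + h·k1); w_{n+1} = w_n + (h/2)·(k1 + k2).
t=0.400000, w=0.400000:
  k1 = f(0.400000, 0.400000) = 0.013418
  k2 = f(0.540000, 0.401879) = 0.136370
  w ← 0.400000 + (0.14/2)·(0.013418 + 0.136370) = 0.410485
t=0.540000, w=0.410485:
  k1 = f(0.540000, 0.410485) = 0.128280
  k2 = f(0.680000, 0.428444) = 0.226055
  w ← 0.410485 + (0.14/2)·(0.128280 + 0.226055) = 0.435289
w(0.68) ≈ 0.4353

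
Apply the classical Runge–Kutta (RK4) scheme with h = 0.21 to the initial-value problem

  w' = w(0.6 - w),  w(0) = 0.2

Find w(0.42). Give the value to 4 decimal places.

RK4: k1 = f(t_n, w_n); k2 = f(t_n + h/2, w_n + (h/2)·k1); k3 = f(t_n + h/2, w_n + (h/2)·k2); k4 = f(t_n + h, w_n + h·k3); w_{n+1} = w_n + (h/6)·(k1 + 2k2 + 2k3 + k4).
t=0.000000, w=0.200000:
  k1 = f(0.000000, 0.200000) = 0.080000
  k2 = f(0.105000, 0.208400) = 0.081609
  k3 = f(0.105000, 0.208569) = 0.081640
  k4 = f(0.210000, 0.217144) = 0.083135
  w ← 0.200000 + (0.21/6)·(k1 + 2k2 + 2k3 + k4) = 0.217137
t=0.210000, w=0.217137:
  k1 = f(0.210000, 0.217137) = 0.083134
  k2 = f(0.315000, 0.225866) = 0.084504
  k3 = f(0.315000, 0.226010) = 0.084526
  k4 = f(0.420000, 0.234888) = 0.085760
  w ← 0.217137 + (0.21/6)·(k1 + 2k2 + 2k3 + k4) = 0.234881
w(0.42) ≈ 0.2349

0.2349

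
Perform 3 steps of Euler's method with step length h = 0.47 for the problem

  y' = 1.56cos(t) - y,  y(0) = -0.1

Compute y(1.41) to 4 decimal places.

0.9700

Euler: y_{n+1} = y_n + h·f(t_n, y_n).
t=0.000000, y=-0.100000: f=1.660000 → y ← -0.100000 + 0.47·1.660000 = 0.680200
t=0.470000, y=0.680200: f=0.710647 → y ← 0.680200 + 0.47·0.710647 = 1.014204
t=0.940000, y=1.014204: f=-0.094135 → y ← 1.014204 + 0.47·(-0.094135) = 0.969961
y(1.41) ≈ 0.9700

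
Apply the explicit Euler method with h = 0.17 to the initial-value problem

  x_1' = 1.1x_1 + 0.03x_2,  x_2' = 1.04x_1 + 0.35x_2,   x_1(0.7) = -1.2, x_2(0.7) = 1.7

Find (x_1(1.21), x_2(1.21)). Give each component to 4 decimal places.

Euler on (x_1,x_2): x_1_{n+1} = x_1_n + h·x_1', x_2_{n+1} = x_2_n + h·x_2'.
0.700000: (-1.200000, 1.700000); f=(-1.269000, -0.653000) → (-1.415730, 1.588990)
0.870000: (-1.415730, 1.588990); f=(-1.509633, -0.916213) → (-1.672368, 1.433234)
1.040000: (-1.672368, 1.433234); f=(-1.796607, -1.237631) → (-1.977791, 1.222837)
(x_1(1.21), x_2(1.21)) ≈ (-1.9778, 1.2228)

-1.9778, 1.2228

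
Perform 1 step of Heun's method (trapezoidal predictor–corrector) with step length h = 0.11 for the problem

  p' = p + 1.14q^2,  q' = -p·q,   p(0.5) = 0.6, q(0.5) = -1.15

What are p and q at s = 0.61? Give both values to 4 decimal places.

0.8340, -1.0629

Heun on (p,q): k1 = f(s_n, state_n); k2 = f(s_n + h, state_n + h·k1); state_{n+1} = state_n + (h/2)·(k1 + k2).
0.500000: (0.600000, -1.150000)
  k1 = (2.107650, 0.690000)
  predictor → (0.831841, -1.074100)
  k2 = (2.147049, 0.893481)
  → (0.834008, -1.062909)
(p(0.61), q(0.61)) ≈ (0.8340, -1.0629)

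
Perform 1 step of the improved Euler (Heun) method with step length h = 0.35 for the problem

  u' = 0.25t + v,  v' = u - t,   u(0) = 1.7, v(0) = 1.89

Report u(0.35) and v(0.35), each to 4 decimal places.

2.4809, 2.5395

Heun on (u,v): k1 = f(t_n, state_n); k2 = f(t_n + h, state_n + h·k1); state_{n+1} = state_n + (h/2)·(k1 + k2).
0.000000: (1.700000, 1.890000)
  k1 = (1.890000, 1.700000)
  predictor → (2.361500, 2.485000)
  k2 = (2.572500, 2.011500)
  → (2.480937, 2.539512)
(u(0.35), v(0.35)) ≈ (2.4809, 2.5395)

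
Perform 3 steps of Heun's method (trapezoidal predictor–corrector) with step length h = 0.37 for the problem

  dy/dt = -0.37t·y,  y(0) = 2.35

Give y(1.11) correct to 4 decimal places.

Heun: k1 = f(t_n, y_n); k2 = f(t_n + h, y_n + h·k1); y_{n+1} = y_n + (h/2)·(k1 + k2).
t=0.000000, y=2.350000:
  k1 = f(0.000000, 2.350000) = 0.000000
  k2 = f(0.370000, 2.350000) = -0.321715
  y ← 2.350000 + (0.37/2)·(0.000000 + (-0.321715)) = 2.290483
t=0.370000, y=2.290483:
  k1 = f(0.370000, 2.290483) = -0.313567
  k2 = f(0.740000, 2.174463) = -0.595368
  y ← 2.290483 + (0.37/2)·(-0.313567 + (-0.595368)) = 2.122330
t=0.740000, y=2.122330:
  k1 = f(0.740000, 2.122330) = -0.581094
  k2 = f(1.110000, 1.907325) = -0.783338
  y ← 2.122330 + (0.37/2)·(-0.581094 + (-0.783338)) = 1.869910
y(1.11) ≈ 1.8699

1.8699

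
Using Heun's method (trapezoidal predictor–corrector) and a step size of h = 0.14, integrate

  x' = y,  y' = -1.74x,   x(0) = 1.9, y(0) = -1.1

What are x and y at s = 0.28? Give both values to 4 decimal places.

1.4682, -1.9352

Heun on (x,y): k1 = f(s_n, state_n); k2 = f(s_n + h, state_n + h·k1); state_{n+1} = state_n + (h/2)·(k1 + k2).
0.000000: (1.900000, -1.100000)
  k1 = (-1.100000, -3.306000)
  predictor → (1.746000, -1.562840)
  k2 = (-1.562840, -3.038040)
  → (1.713601, -1.544083)
0.140000: (1.713601, -1.544083)
  k1 = (-1.544083, -2.981666)
  predictor → (1.497430, -1.961516)
  k2 = (-1.961516, -2.605528)
  → (1.468209, -1.935186)
(x(0.28), y(0.28)) ≈ (1.4682, -1.9352)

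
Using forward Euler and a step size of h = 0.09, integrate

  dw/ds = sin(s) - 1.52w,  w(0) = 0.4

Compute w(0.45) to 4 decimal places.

Euler: w_{n+1} = w_n + h·f(s_n, w_n).
s=0.000000, w=0.400000: f=-0.608000 → w ← 0.400000 + 0.09·(-0.608000) = 0.345280
s=0.090000, w=0.345280: f=-0.434947 → w ← 0.345280 + 0.09·(-0.434947) = 0.306135
s=0.180000, w=0.306135: f=-0.286295 → w ← 0.306135 + 0.09·(-0.286295) = 0.280368
s=0.270000, w=0.280368: f=-0.159428 → w ← 0.280368 + 0.09·(-0.159428) = 0.266020
s=0.360000, w=0.266020: f=-0.052076 → w ← 0.266020 + 0.09·(-0.052076) = 0.261333
w(0.45) ≈ 0.2613

0.2613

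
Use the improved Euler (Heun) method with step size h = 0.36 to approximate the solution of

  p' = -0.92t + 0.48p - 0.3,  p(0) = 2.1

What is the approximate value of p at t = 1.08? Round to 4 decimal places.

2.4690

Heun: k1 = f(t_n, p_n); k2 = f(t_n + h, p_n + h·k1); p_{n+1} = p_n + (h/2)·(k1 + k2).
t=0.000000, p=2.100000:
  k1 = f(0.000000, 2.100000) = 0.708000
  k2 = f(0.360000, 2.354880) = 0.499142
  p ← 2.100000 + (0.36/2)·(0.708000 + 0.499142) = 2.317286
t=0.360000, p=2.317286:
  k1 = f(0.360000, 2.317286) = 0.481097
  k2 = f(0.720000, 2.490481) = 0.233031
  p ← 2.317286 + (0.36/2)·(0.481097 + 0.233031) = 2.445829
t=0.720000, p=2.445829:
  k1 = f(0.720000, 2.445829) = 0.211598
  k2 = f(1.080000, 2.522004) = -0.083038
  p ← 2.445829 + (0.36/2)·(0.211598 + (-0.083038)) = 2.468969
p(1.08) ≈ 2.4690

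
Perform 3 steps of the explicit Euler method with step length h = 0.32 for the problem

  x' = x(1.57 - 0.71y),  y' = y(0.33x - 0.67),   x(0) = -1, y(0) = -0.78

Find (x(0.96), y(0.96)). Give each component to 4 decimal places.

-4.2951, -0.1606

Euler on (x,y): x_{n+1} = x_n + h·x', y_{n+1} = y_n + h·y'.
0.000000: (-1.000000, -0.780000); f=(-2.123800, 0.780000) → (-1.679616, -0.530400)
0.320000: (-1.679616, -0.530400); f=(-3.269514, 0.649355) → (-2.725860, -0.322607)
0.640000: (-2.725860, -0.322607); f=(-4.903961, 0.506342) → (-4.295128, -0.160577)
(x(0.96), y(0.96)) ≈ (-4.2951, -0.1606)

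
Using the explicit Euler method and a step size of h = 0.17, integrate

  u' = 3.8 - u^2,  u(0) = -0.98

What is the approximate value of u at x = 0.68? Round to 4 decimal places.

Euler: u_{n+1} = u_n + h·f(x_n, u_n).
x=0.000000, u=-0.980000: f=2.839600 → u ← -0.980000 + 0.17·2.839600 = -0.497268
x=0.170000, u=-0.497268: f=3.552725 → u ← -0.497268 + 0.17·3.552725 = 0.106695
x=0.340000, u=0.106695: f=3.788616 → u ← 0.106695 + 0.17·3.788616 = 0.750760
x=0.510000, u=0.750760: f=3.236360 → u ← 0.750760 + 0.17·3.236360 = 1.300941
u(0.68) ≈ 1.3009

1.3009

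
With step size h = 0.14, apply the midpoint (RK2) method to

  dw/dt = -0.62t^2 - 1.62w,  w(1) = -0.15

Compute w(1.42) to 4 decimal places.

Midpoint: k1 = f(t_n, w_n); k2 = f(t_n + h/2, w_n + (h/2)·k1); w_{n+1} = w_n + h·k2.
t=1.000000, w=-0.150000:
  k1 = f(1.000000, -0.150000) = -0.377000
  k2 = f(1.070000, -0.176390) = -0.424086
  w ← -0.150000 + 0.14·(-0.424086) = -0.209372
t=1.140000, w=-0.209372:
  k1 = f(1.140000, -0.209372) = -0.466569
  k2 = f(1.210000, -0.242032) = -0.515650
  w ← -0.209372 + 0.14·(-0.515650) = -0.281563
t=1.280000, w=-0.281563:
  k1 = f(1.280000, -0.281563) = -0.559676
  k2 = f(1.350000, -0.320740) = -0.610351
  w ← -0.281563 + 0.14·(-0.610351) = -0.367012
w(1.42) ≈ -0.3670

-0.3670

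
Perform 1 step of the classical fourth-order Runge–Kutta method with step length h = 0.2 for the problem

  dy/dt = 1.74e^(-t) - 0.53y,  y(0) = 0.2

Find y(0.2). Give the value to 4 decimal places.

RK4: k1 = f(t_n, y_n); k2 = f(t_n + h/2, y_n + (h/2)·k1); k3 = f(t_n + h/2, y_n + (h/2)·k2); k4 = f(t_n + h, y_n + h·k3); y_{n+1} = y_n + (h/6)·(k1 + 2k2 + 2k3 + k4).
t=0.000000, y=0.200000:
  k1 = f(0.000000, 0.200000) = 1.634000
  k2 = f(0.100000, 0.363400) = 1.381815
  k3 = f(0.100000, 0.338182) = 1.395181
  k4 = f(0.200000, 0.479036) = 1.170702
  y ← 0.200000 + (0.2/6)·(k1 + 2k2 + 2k3 + k4) = 0.478623
y(0.2) ≈ 0.4786

0.4786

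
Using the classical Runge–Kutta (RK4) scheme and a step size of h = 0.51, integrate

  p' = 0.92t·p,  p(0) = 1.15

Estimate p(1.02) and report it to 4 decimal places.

RK4: k1 = f(t_n, p_n); k2 = f(t_n + h/2, p_n + (h/2)·k1); k3 = f(t_n + h/2, p_n + (h/2)·k2); k4 = f(t_n + h, p_n + h·k3); p_{n+1} = p_n + (h/6)·(k1 + 2k2 + 2k3 + k4).
t=0.000000, p=1.150000:
  k1 = f(0.000000, 1.150000) = 0.000000
  k2 = f(0.255000, 1.150000) = 0.269790
  k3 = f(0.255000, 1.218796) = 0.285930
  k4 = f(0.510000, 1.295824) = 0.608001
  p ← 1.150000 + (0.51/6)·(k1 + 2k2 + 2k3 + k4) = 1.296152
t=0.510000, p=1.296152:
  k1 = f(0.510000, 1.296152) = 0.608155
  k2 = f(0.765000, 1.451232) = 1.021377
  k3 = f(0.765000, 1.556604) = 1.095538
  k4 = f(1.020000, 1.854877) = 1.740616
  p ← 1.296152 + (0.51/6)·(k1 + 2k2 + 2k3 + k4) = 1.855673
p(1.02) ≈ 1.8557

1.8557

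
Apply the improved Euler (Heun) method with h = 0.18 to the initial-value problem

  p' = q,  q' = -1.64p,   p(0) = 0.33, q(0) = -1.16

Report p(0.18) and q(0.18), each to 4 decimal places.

0.1124, -1.2266

Heun on (p,q): k1 = f(s_n, state_n); k2 = f(s_n + h, state_n + h·k1); state_{n+1} = state_n + (h/2)·(k1 + k2).
0.000000: (0.330000, -1.160000)
  k1 = (-1.160000, -0.541200)
  predictor → (0.121200, -1.257416)
  k2 = (-1.257416, -0.198768)
  → (0.112433, -1.226597)
(p(0.18), q(0.18)) ≈ (0.1124, -1.2266)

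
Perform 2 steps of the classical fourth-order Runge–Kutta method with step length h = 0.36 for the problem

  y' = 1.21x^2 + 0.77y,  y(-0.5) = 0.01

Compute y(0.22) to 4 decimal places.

RK4: k1 = f(x_n, y_n); k2 = f(x_n + h/2, y_n + (h/2)·k1); k3 = f(x_n + h/2, y_n + (h/2)·k2); k4 = f(x_n + h, y_n + h·k3); y_{n+1} = y_n + (h/6)·(k1 + 2k2 + 2k3 + k4).
x=-0.500000, y=0.010000:
  k1 = f(-0.500000, 0.010000) = 0.310200
  k2 = f(-0.320000, 0.065836) = 0.174598
  k3 = f(-0.320000, 0.041428) = 0.155803
  k4 = f(-0.140000, 0.066089) = 0.074605
  y ← 0.010000 + (0.36/6)·(k1 + 2k2 + 2k3 + k4) = 0.072736
x=-0.140000, y=0.072736:
  k1 = f(-0.140000, 0.072736) = 0.079723
  k2 = f(0.040000, 0.087087) = 0.068993
  k3 = f(0.040000, 0.085155) = 0.067505
  k4 = f(0.220000, 0.097038) = 0.133284
  y ← 0.072736 + (0.36/6)·(k1 + 2k2 + 2k3 + k4) = 0.101897
y(0.22) ≈ 0.1019

0.1019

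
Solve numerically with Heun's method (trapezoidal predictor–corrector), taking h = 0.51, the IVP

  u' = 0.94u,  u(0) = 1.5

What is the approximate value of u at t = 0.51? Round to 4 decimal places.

Heun: k1 = f(t_n, u_n); k2 = f(t_n + h, u_n + h·k1); u_{n+1} = u_n + (h/2)·(k1 + k2).
t=0.000000, u=1.500000:
  k1 = f(0.000000, 1.500000) = 1.410000
  k2 = f(0.510000, 2.219100) = 2.085954
  u ← 1.500000 + (0.51/2)·(1.410000 + 2.085954) = 2.391468
u(0.51) ≈ 2.3915

2.3915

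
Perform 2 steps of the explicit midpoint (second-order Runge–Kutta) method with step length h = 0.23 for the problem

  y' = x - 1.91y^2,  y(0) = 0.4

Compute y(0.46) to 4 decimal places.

0.3889

Midpoint: k1 = f(x_n, y_n); k2 = f(x_n + h/2, y_n + (h/2)·k1); y_{n+1} = y_n + h·k2.
x=0.000000, y=0.400000:
  k1 = f(0.000000, 0.400000) = -0.305600
  k2 = f(0.115000, 0.364856) = -0.139259
  y ← 0.400000 + 0.23·(-0.139259) = 0.367970
x=0.230000, y=0.367970:
  k1 = f(0.230000, 0.367970) = -0.028618
  k2 = f(0.345000, 0.364679) = 0.090987
  y ← 0.367970 + 0.23·0.090987 = 0.388897
y(0.46) ≈ 0.3889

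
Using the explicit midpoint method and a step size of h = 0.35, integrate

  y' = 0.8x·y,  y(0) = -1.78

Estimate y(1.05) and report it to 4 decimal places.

Midpoint: k1 = f(x_n, y_n); k2 = f(x_n + h/2, y_n + (h/2)·k1); y_{n+1} = y_n + h·k2.
x=0.000000, y=-1.780000:
  k1 = f(0.000000, -1.780000) = 0.000000
  k2 = f(0.175000, -1.780000) = -0.249200
  y ← -1.780000 + 0.35·(-0.249200) = -1.867220
x=0.350000, y=-1.867220:
  k1 = f(0.350000, -1.867220) = -0.522822
  k2 = f(0.525000, -1.958714) = -0.822660
  y ← -1.867220 + 0.35·(-0.822660) = -2.155151
x=0.700000, y=-2.155151:
  k1 = f(0.700000, -2.155151) = -1.206885
  k2 = f(0.875000, -2.366356) = -1.656449
  y ← -2.155151 + 0.35·(-1.656449) = -2.734908
y(1.05) ≈ -2.7349

-2.7349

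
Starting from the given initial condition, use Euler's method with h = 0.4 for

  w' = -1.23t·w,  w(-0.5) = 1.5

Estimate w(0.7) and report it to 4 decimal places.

1.6715

Euler: w_{n+1} = w_n + h·f(t_n, w_n).
t=-0.500000, w=1.500000: f=0.922500 → w ← 1.500000 + 0.4·0.922500 = 1.869000
t=-0.100000, w=1.869000: f=0.229887 → w ← 1.869000 + 0.4·0.229887 = 1.960955
t=0.300000, w=1.960955: f=-0.723592 → w ← 1.960955 + 0.4·(-0.723592) = 1.671518
w(0.7) ≈ 1.6715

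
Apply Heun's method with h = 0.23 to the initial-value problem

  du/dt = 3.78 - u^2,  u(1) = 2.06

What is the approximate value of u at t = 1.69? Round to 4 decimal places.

1.9591

Heun: k1 = f(t_n, u_n); k2 = f(t_n + h, u_n + h·k1); u_{n+1} = u_n + (h/2)·(k1 + k2).
t=1.000000, u=2.060000:
  k1 = f(1.000000, 2.060000) = -0.463600
  k2 = f(1.230000, 1.953372) = -0.035662
  u ← 2.060000 + (0.23/2)·(-0.463600 + (-0.035662)) = 2.002585
t=1.230000, u=2.002585:
  k1 = f(1.230000, 2.002585) = -0.230346
  k2 = f(1.460000, 1.949605) = -0.020961
  u ← 2.002585 + (0.23/2)·(-0.230346 + (-0.020961)) = 1.973685
t=1.460000, u=1.973685:
  k1 = f(1.460000, 1.973685) = -0.115431
  k2 = f(1.690000, 1.947135) = -0.011337
  u ← 1.973685 + (0.23/2)·(-0.115431 + (-0.011337)) = 1.959106
u(1.69) ≈ 1.9591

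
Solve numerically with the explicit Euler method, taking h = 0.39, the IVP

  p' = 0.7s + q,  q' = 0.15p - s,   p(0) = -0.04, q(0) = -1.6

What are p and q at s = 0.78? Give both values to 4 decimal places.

Euler on (p,q): p_{n+1} = p_n + h·p', q_{n+1} = q_n + h·q'.
0.000000: (-0.040000, -1.600000); f=(-1.600000, -0.006000) → (-0.664000, -1.602340)
0.390000: (-0.664000, -1.602340); f=(-1.329340, -0.489600) → (-1.182443, -1.793284)
(p(0.78), q(0.78)) ≈ (-1.1824, -1.7933)

-1.1824, -1.7933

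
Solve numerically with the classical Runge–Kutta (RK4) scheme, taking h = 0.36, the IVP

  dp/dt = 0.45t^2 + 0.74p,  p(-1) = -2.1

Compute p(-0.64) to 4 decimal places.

RK4: k1 = f(t_n, p_n); k2 = f(t_n + h/2, p_n + (h/2)·k1); k3 = f(t_n + h/2, p_n + (h/2)·k2); k4 = f(t_n + h, p_n + h·k3); p_{n+1} = p_n + (h/6)·(k1 + 2k2 + 2k3 + k4).
t=-1.000000, p=-2.100000:
  k1 = f(-1.000000, -2.100000) = -1.104000
  k2 = f(-0.820000, -2.298720) = -1.398473
  k3 = f(-0.820000, -2.351725) = -1.437697
  k4 = f(-0.640000, -2.617571) = -1.752682
  p ← -2.100000 + (0.36/6)·(k1 + 2k2 + 2k3 + k4) = -2.611741
p(-0.64) ≈ -2.6117

-2.6117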